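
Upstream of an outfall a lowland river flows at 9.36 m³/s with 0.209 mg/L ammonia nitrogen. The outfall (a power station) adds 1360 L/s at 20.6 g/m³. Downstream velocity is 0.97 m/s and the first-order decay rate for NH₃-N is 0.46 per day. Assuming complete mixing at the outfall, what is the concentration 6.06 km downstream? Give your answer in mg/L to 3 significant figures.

2.70 mg/L

1360 L/s = 1.36 m³/s.
After complete mixing, C₀ = (1.36·20.6 + 9.36·0.209) / 10.72 = 2.796 mg/L.
Travel time t = 6060 m / 0.97 m/s = 6247 s = 0.07231 d.
C = 2.796·exp(−0.46·0.07231) = 2.796·0.9673 = 2.704 mg/L.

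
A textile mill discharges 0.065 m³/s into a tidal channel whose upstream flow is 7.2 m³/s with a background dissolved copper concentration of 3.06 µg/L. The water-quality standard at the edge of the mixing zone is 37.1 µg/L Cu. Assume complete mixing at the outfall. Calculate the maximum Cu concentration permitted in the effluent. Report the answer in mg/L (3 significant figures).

3.06 µg/L = 0.00306 mg/L.
37.1 µg/L = 0.0371 mg/L.
Mass balance: 0.0371·7.265 = 0.065·Cₑ + 7.2·0.00306.
Cₑ = (0.2695 − 0.02203) / 0.065 = 3.808 mg/L.

3.81 mg/L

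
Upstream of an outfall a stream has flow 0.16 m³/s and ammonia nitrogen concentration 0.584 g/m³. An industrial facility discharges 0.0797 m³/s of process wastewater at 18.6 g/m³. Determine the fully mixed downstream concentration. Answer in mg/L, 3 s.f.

6.57 mg/L

By mass balance at complete mixing, C = (0.0797·18.6 + 0.16·0.584) / (0.0797 + 0.16) = 1.576/0.2397 = 6.574 mg/L.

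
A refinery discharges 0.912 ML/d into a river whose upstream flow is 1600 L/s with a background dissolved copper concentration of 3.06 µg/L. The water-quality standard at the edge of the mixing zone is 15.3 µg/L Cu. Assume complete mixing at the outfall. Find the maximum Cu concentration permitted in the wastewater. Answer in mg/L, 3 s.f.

1.87 mg/L

0.912 ML/d = 0.01056 m³/s.
1600 L/s = 1.6 m³/s.
3.06 µg/L = 0.00306 mg/L.
15.3 µg/L = 0.0153 mg/L.
Mass balance: 0.0153·1.611 = 0.01056·Cₑ + 1.6·0.00306.
Cₑ = (0.02464 − 0.004896) / 0.01056 = 1.871 mg/L.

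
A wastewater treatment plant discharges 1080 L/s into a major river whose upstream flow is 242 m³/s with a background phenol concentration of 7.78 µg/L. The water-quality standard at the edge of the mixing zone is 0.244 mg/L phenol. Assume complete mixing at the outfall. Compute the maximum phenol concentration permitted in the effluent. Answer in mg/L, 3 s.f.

53.2 mg/L

1080 L/s = 1.08 m³/s.
7.78 µg/L = 0.00778 mg/L.
Mass balance: 0.244·243.1 = 1.08·Cₑ + 242·0.00778.
Cₑ = (59.31 − 1.883) / 1.08 = 53.17 mg/L.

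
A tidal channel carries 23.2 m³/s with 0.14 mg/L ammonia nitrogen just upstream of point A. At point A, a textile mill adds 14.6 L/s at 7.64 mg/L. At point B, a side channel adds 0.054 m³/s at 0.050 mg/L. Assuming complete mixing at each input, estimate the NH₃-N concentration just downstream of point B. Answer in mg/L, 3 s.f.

0.144 mg/L

14.6 L/s = 0.0146 m³/s.
After input A: C = (23.2·0.14 + 0.0146·7.64) / 23.21 = 0.1447 mg/L.
After input B: C = (23.21·0.1447 + 0.054·0.05) / 23.27 = 0.1445 mg/L.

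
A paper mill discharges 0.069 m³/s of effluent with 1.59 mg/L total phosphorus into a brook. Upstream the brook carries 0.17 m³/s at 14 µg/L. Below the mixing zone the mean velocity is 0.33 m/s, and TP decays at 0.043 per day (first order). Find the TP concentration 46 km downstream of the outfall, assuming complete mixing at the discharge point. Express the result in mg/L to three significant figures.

0.438 mg/L

14 µg/L = 0.014 mg/L.
After complete mixing, C₀ = (0.069·1.59 + 0.17·0.014) / 0.239 = 0.469 mg/L.
Travel time t = 4.6e+04 m / 0.33 m/s = 1.394e+05 s = 1.613 d.
C = 0.469·exp(−0.043·1.613) = 0.469·0.933 = 0.4376 mg/L.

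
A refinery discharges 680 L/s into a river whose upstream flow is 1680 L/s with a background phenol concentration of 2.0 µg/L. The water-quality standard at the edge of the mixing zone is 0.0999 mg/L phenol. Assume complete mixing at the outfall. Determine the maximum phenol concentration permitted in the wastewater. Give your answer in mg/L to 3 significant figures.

0.342 mg/L

680 L/s = 0.68 m³/s.
1680 L/s = 1.68 m³/s.
2.0 µg/L = 0.002 mg/L.
Mass balance: 0.0999·2.36 = 0.68·Cₑ + 1.68·0.002.
Cₑ = (0.2358 − 0.00336) / 0.68 = 0.3418 mg/L.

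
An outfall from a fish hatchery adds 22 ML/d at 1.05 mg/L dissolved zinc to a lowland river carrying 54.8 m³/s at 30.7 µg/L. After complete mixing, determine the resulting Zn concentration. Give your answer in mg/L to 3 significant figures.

0.0354 mg/L

22 ML/d = 0.2546 m³/s.
30.7 µg/L = 0.0307 mg/L.
By mass balance at complete mixing, C = (0.2546·1.05 + 54.8·0.0307) / (0.2546 + 54.8) = 1.95/55.05 = 0.03541 mg/L.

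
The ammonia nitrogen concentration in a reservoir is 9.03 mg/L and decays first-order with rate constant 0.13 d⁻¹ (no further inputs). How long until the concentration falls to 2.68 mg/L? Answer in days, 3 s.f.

9.34 d

t = ln(C₀/C)/k = ln(9.03/2.68)/0.13 = 1.215/0.13 = 9.344 d.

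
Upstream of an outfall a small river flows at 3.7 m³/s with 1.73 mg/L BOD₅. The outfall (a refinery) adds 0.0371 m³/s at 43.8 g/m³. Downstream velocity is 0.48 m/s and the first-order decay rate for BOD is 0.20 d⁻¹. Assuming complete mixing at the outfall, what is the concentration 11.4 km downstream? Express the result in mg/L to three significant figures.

After complete mixing, C₀ = (0.0371·43.8 + 3.7·1.73) / 3.737 = 2.148 mg/L.
Travel time t = 1.14e+04 m / 0.48 m/s = 2.375e+04 s = 0.2749 d.
C = 2.148·exp(−0.20·0.2749) = 2.148·0.9465 = 2.033 mg/L.

2.03 mg/L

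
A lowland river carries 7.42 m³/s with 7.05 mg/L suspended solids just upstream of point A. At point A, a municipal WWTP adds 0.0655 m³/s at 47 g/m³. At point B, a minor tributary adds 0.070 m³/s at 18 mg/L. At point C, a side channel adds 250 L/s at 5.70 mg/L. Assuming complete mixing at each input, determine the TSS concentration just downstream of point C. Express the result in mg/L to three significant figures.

7.44 mg/L

After input A: C = (7.42·7.05 + 0.0655·47) / 7.486 = 7.4 mg/L.
After input B: C = (7.486·7.4 + 0.07·18) / 7.556 = 7.498 mg/L.
250 L/s = 0.25 m³/s.
After input C: C = (7.556·7.498 + 0.25·5.7) / 7.806 = 7.44 mg/L.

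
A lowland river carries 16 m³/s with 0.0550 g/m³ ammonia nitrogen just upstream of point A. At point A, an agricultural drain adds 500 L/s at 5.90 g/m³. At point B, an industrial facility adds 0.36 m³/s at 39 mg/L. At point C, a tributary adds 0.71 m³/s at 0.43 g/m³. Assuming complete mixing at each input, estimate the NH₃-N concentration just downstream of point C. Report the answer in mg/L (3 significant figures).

500 L/s = 0.5 m³/s.
After input A: C = (16·0.055 + 0.5·5.9) / 16.5 = 0.2321 mg/L.
After input B: C = (16.5·0.2321 + 0.36·39) / 16.86 = 1.06 mg/L.
After input C: C = (16.86·1.06 + 0.71·0.43) / 17.57 = 1.034 mg/L.

1.03 mg/L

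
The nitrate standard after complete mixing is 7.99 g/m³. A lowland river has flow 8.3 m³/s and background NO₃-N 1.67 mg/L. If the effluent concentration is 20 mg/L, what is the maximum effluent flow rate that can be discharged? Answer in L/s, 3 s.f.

4370 L/s

Mass balance at complete mixing: C_std·(Q_w + Q_r) = Q_w·C_e + Q_r·C_b.
Rearranging, Q_w = Q_r·(C_std − C_b)/(C_e − C_std) = 8.3·(7.99 − 1.67) / (20 − 7.99) = 4.368 m³/s.
= 4368 L/s.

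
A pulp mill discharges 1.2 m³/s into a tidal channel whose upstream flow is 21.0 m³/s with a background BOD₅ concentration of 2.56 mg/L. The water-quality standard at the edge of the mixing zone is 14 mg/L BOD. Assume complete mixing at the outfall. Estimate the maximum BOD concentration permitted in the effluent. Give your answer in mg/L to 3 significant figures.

214 mg/L

Mass balance: 14·22.2 = 1.2·Cₑ + 21·2.56.
Cₑ = (310.8 − 53.76) / 1.2 = 214.2 mg/L.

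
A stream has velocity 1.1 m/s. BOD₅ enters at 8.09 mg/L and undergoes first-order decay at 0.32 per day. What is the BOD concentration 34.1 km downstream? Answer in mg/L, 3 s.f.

Travel time t = 34.1 km / 1.1 m/s = 3.41e+04/1.1 = 3.1e+04 s = 0.3588 d.
First-order decay: C = 8.09·exp(−0.32·0.3588) = 8.09·0.8915 = 7.212 mg/L.

7.21 mg/L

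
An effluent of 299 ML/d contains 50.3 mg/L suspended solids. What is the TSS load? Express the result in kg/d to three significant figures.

299 ML/d = 3.461 m³/s.
Mass flux = Q·C = 3.461 m³/s × 50.3 g/m³ = 174.1 g/s.
= 174.1 g/s × 86.4 = 1.504e+04 kg/d.

15000 kg/d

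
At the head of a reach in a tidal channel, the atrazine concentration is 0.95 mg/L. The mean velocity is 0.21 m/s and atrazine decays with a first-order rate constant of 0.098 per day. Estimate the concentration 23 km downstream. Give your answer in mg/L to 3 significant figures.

0.839 mg/L

Travel time t = 23 km / 0.21 m/s = 2.3e+04/0.21 = 1.095e+05 s = 1.268 d.
First-order decay: C = 0.95·exp(−0.098·1.268) = 0.95·0.8832 = 0.839 mg/L.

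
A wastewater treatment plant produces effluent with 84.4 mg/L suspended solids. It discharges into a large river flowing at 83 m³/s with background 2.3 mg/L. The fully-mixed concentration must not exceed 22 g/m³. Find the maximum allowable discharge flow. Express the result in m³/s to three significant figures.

26.2 m³/s

Mass balance at complete mixing: C_std·(Q_w + Q_r) = Q_w·C_e + Q_r·C_b.
Rearranging, Q_w = Q_r·(C_std − C_b)/(C_e − C_std) = 83·(22 − 2.3) / (84.4 − 22) = 26.2 m³/s.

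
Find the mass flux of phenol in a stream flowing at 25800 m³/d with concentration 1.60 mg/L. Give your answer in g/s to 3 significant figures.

25800 m³/d = 0.2986 m³/s.
Mass flux = Q·C = 0.2986 m³/s × 1.6 g/m³ = 0.4778 g/s.

0.478 g/s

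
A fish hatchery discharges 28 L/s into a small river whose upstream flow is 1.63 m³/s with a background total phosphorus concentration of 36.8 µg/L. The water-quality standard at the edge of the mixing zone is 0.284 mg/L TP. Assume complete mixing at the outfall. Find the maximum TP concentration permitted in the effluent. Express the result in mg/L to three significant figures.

14.7 mg/L

28 L/s = 0.028 m³/s.
36.8 µg/L = 0.0368 mg/L.
Mass balance: 0.284·1.658 = 0.028·Cₑ + 1.63·0.0368.
Cₑ = (0.4709 − 0.05998) / 0.028 = 14.67 mg/L.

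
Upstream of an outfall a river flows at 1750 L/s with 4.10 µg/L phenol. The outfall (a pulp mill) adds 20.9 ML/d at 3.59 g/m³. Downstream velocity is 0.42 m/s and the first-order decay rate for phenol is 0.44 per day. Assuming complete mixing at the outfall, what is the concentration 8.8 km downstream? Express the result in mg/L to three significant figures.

0.395 mg/L

20.9 ML/d = 0.2419 m³/s.
1750 L/s = 1.75 m³/s.
4.10 µg/L = 0.0041 mg/L.
After complete mixing, C₀ = (0.2419·3.59 + 1.75·0.0041) / 1.992 = 0.4396 mg/L.
Travel time t = 8800 m / 0.42 m/s = 2.095e+04 s = 0.2425 d.
C = 0.4396·exp(−0.44·0.2425) = 0.4396·0.8988 = 0.3951 mg/L.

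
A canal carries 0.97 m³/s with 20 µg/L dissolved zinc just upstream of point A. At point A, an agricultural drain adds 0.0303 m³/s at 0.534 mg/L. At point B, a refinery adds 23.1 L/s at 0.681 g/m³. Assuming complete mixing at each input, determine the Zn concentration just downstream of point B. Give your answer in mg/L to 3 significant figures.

0.0501 mg/L

20 µg/L = 0.02 mg/L.
After input A: C = (0.97·0.02 + 0.0303·0.534) / 1 = 0.03557 mg/L.
23.1 L/s = 0.0231 m³/s.
After input B: C = (1·0.03557 + 0.0231·0.681) / 1.023 = 0.05014 mg/L.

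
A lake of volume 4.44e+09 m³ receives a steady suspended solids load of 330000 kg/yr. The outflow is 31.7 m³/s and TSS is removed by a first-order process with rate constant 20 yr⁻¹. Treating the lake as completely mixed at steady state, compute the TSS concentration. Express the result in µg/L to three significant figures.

Outflow Q = 31.7 m³/s × 3.156e+07 s/yr = 1e+09 m³/yr.
Steady-state CSTR mass balance: W = Q·C + k·V·C, so C = W/(Q + kV).
Q + kV = 1e+09 + 20·4.44e+09 = 8.98e+10 m³/yr.
C = 330000/8.98e+10 = 3.675e-06 kg/m³ = 0.003675 mg/L = 3.675 µg/L.

3.67 µg/L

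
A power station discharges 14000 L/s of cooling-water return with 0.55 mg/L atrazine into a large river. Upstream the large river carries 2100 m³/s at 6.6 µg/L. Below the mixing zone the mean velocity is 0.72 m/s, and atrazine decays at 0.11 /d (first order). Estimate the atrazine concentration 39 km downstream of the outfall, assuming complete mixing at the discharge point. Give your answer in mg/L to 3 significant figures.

14000 L/s = 14 m³/s.
6.6 µg/L = 0.0066 mg/L.
After complete mixing, C₀ = (14·0.55 + 2100·0.0066) / 2114 = 0.0102 mg/L.
Travel time t = 3.9e+04 m / 0.72 m/s = 5.417e+04 s = 0.6269 d.
C = 0.0102·exp(−0.11·0.6269) = 0.0102·0.9334 = 0.009519 mg/L.

0.00952 mg/L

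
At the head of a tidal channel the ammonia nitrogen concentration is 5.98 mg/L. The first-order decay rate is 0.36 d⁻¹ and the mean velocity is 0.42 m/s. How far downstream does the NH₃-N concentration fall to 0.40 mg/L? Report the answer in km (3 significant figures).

273 km

From C = C₀·e^(−kt), t = ln(C₀/C)/k = ln(5.98/0.40)/0.36 = 2.705/0.36 = 7.513 d.
Distance = v·t = 0.42 m/s × 6.491e+05 s = 2.726e+05 m = 272.6 km.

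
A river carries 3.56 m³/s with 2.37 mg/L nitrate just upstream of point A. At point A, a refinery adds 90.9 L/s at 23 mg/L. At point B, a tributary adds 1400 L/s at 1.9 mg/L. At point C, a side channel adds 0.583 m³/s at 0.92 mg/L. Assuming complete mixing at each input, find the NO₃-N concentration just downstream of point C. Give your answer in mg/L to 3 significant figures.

90.9 L/s = 0.0909 m³/s.
After input A: C = (3.56·2.37 + 0.0909·23) / 3.651 = 2.884 mg/L.
1400 L/s = 1.4 m³/s.
After input B: C = (3.651·2.884 + 1.4·1.9) / 5.051 = 2.611 mg/L.
After input C: C = (5.051·2.611 + 0.583·0.92) / 5.634 = 2.436 mg/L.

2.44 mg/L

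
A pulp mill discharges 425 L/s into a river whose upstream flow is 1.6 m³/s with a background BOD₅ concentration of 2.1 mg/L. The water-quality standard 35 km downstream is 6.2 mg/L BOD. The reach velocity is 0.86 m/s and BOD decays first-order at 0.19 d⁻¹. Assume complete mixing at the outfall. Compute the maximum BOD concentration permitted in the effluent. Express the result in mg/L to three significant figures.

24.4 mg/L

425 L/s = 0.425 m³/s.
Travel time to the compliance point: t = 3.5e+04/0.86 = 4.07e+04 s = 0.471 d; decay factor exp(−0.19·0.471) = 0.9144.
So the concentration just after mixing may be at most 6.2/0.9144 = 6.78 mg/L.
Mass balance: 6.78·2.025 = 0.425·Cₑ + 1.6·2.1.
Cₑ = (13.73 − 3.36) / 0.425 = 24.4 mg/L.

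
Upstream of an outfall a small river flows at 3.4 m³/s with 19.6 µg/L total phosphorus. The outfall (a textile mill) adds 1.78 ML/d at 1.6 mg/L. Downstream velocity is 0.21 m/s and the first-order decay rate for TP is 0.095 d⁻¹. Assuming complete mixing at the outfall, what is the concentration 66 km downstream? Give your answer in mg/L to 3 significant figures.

0.0206 mg/L

1.78 ML/d = 0.0206 m³/s.
19.6 µg/L = 0.0196 mg/L.
After complete mixing, C₀ = (0.0206·1.6 + 3.4·0.0196) / 3.421 = 0.02912 mg/L.
Travel time t = 6.6e+04 m / 0.21 m/s = 3.143e+05 s = 3.638 d.
C = 0.02912·exp(−0.095·3.638) = 0.02912·0.7078 = 0.02061 mg/L.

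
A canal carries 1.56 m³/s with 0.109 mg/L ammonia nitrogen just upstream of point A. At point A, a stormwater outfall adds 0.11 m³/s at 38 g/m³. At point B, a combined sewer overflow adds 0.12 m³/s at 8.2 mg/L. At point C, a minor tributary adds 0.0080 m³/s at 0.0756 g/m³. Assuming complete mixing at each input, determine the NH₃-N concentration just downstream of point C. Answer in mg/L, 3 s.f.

2.97 mg/L

After input A: C = (1.56·0.109 + 0.11·38) / 1.67 = 2.605 mg/L.
After input B: C = (1.67·2.605 + 0.12·8.2) / 1.79 = 2.98 mg/L.
After input C: C = (1.79·2.98 + 0.008·0.0756) / 1.798 = 2.967 mg/L.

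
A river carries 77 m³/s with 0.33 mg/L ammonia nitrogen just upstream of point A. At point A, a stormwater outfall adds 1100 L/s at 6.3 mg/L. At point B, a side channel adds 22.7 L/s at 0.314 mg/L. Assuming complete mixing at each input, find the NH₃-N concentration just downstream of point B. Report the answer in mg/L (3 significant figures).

0.414 mg/L

1100 L/s = 1.1 m³/s.
After input A: C = (77·0.33 + 1.1·6.3) / 78.1 = 0.4141 mg/L.
22.7 L/s = 0.0227 m³/s.
After input B: C = (78.1·0.4141 + 0.0227·0.314) / 78.12 = 0.4141 mg/L.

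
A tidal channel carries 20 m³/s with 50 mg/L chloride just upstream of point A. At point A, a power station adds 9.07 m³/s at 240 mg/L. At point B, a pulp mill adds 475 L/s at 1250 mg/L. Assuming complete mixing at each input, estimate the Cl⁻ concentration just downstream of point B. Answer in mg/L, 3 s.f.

After input A: C = (20·50 + 9.07·240) / 29.07 = 109.3 mg/L.
475 L/s = 0.475 m³/s.
After input B: C = (29.07·109.3 + 0.475·1250) / 29.55 = 127.6 mg/L.

128 mg/L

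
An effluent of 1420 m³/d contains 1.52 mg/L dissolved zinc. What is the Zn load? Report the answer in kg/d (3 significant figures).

2.16 kg/d

1420 m³/d = 0.01644 m³/s.
Mass flux = Q·C = 0.01644 m³/s × 1.52 g/m³ = 0.02498 g/s.
= 0.02498 g/s × 86.4 = 2.158 kg/d.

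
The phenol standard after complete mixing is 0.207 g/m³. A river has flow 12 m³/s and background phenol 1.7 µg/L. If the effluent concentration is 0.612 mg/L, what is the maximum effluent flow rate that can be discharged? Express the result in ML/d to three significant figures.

526 ML/d

1.7 µg/L = 0.0017 mg/L.
Mass balance at complete mixing: C_std·(Q_w + Q_r) = Q_w·C_e + Q_r·C_b.
Rearranging, Q_w = Q_r·(C_std − C_b)/(C_e − C_std) = 12·(0.207 − 0.0017) / (0.612 − 0.207) = 6.083 m³/s.
= 525.6 ML/d.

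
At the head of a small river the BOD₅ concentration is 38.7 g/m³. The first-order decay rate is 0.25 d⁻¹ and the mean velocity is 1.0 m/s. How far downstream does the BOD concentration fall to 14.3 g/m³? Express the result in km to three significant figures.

344 km

From C = C₀·e^(−kt), t = ln(C₀/C)/k = ln(38.7/14.3)/0.25 = 0.9956/0.25 = 3.982 d.
Distance = v·t = 1.0 m/s × 3.441e+05 s = 3.441e+05 m = 344.1 km.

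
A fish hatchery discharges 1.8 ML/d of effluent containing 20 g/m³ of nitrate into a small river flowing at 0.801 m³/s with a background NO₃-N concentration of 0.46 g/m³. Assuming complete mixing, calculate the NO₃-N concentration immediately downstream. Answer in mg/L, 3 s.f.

0.955 mg/L

1.8 ML/d = 0.02083 m³/s.
Flow-weighted mixing gives C = (0.02083·20 + 0.801·0.46) / (0.02083 + 0.801) = 0.7851/0.8218 = 0.9553 mg/L.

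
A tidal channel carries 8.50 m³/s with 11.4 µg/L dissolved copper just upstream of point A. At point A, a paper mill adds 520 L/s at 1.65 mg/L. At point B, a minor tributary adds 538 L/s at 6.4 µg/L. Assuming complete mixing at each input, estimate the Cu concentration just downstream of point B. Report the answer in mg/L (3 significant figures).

11.4 µg/L = 0.0114 mg/L.
520 L/s = 0.52 m³/s.
After input A: C = (8.5·0.0114 + 0.52·1.65) / 9.02 = 0.1059 mg/L.
538 L/s = 0.538 m³/s.
6.4 µg/L = 0.0064 mg/L.
After input B: C = (9.02·0.1059 + 0.538·0.0064) / 9.558 = 0.1003 mg/L.

0.100 mg/L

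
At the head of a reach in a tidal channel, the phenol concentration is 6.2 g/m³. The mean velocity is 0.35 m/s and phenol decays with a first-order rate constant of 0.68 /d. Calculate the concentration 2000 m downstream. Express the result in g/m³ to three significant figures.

5.93 g/m³

Travel time t = 2000 m / 0.35 m/s = 2000/0.35 = 5714 s = 0.06614 d.
First-order decay: C = 6.2·exp(−0.68·0.06614) = 6.2·0.956 = 5.927 g/m³.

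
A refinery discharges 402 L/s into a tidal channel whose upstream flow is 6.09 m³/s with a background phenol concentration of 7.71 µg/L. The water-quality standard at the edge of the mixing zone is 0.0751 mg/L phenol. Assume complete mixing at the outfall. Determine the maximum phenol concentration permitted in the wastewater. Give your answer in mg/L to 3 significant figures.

402 L/s = 0.402 m³/s.
7.71 µg/L = 0.00771 mg/L.
Mass balance: 0.0751·6.492 = 0.402·Cₑ + 6.09·0.00771.
Cₑ = (0.4875 − 0.04695) / 0.402 = 1.096 mg/L.

1.10 mg/L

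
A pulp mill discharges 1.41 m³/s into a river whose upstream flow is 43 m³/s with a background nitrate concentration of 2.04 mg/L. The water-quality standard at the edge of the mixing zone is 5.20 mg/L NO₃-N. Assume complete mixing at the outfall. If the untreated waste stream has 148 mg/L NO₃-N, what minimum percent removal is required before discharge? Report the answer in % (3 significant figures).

Mass balance: 5.2·44.41 = 1.41·Cₑ + 43·2.04.
Cₑ = (230.9 − 87.72) / 1.41 = 101.6 mg/L.
Required removal = 1 − 101.6/148 = 31.37 %.

31.4 %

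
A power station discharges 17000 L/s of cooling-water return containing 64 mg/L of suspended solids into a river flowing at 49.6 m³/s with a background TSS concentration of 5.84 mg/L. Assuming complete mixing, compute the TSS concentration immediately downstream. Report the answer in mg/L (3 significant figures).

17000 L/s = 17 m³/s.
By mass balance at complete mixing, C = (17·64 + 49.6·5.84) / (17 + 49.6) = 1378/66.6 = 20.69 mg/L.

20.7 mg/L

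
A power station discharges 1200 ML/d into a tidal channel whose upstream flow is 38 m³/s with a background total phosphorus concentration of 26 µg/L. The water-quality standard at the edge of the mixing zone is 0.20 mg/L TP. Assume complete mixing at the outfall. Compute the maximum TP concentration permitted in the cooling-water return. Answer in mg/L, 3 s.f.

1200 ML/d = 13.89 m³/s.
26 µg/L = 0.026 mg/L.
Mass balance: 0.2·51.89 = 13.89·Cₑ + 38·0.026.
Cₑ = (10.38 − 0.988) / 13.89 = 0.6761 mg/L.

0.676 mg/L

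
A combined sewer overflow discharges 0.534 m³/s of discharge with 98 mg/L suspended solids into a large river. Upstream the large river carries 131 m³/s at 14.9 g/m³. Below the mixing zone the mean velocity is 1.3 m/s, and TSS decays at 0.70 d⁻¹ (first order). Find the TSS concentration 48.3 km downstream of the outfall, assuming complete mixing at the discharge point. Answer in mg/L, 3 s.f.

After complete mixing, C₀ = (0.534·98 + 131·14.9) / 131.5 = 15.24 mg/L.
Travel time t = 4.83e+04 m / 1.3 m/s = 3.715e+04 s = 0.43 d.
C = 15.24·exp(−0.70·0.43) = 15.24·0.7401 = 11.28 mg/L.

11.3 mg/L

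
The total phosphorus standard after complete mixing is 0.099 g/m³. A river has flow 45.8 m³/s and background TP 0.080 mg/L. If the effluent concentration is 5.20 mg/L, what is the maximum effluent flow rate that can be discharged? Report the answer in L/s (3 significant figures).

Mass balance at complete mixing: C_std·(Q_w + Q_r) = Q_w·C_e + Q_r·C_b.
Rearranging, Q_w = Q_r·(C_std − C_b)/(C_e − C_std) = 45.8·(0.099 − 0.08) / (5.2 − 0.099) = 0.1706 m³/s.
= 170.6 L/s.

171 L/s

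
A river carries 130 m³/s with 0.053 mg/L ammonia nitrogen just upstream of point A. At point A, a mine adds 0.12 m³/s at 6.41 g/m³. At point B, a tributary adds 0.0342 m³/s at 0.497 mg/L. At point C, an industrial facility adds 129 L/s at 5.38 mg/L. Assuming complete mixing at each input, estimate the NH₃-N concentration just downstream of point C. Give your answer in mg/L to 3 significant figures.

0.0642 mg/L

After input A: C = (130·0.053 + 0.12·6.41) / 130.1 = 0.05886 mg/L.
After input B: C = (130.1·0.05886 + 0.0342·0.497) / 130.2 = 0.05898 mg/L.
129 L/s = 0.129 m³/s.
After input C: C = (130.2·0.05898 + 0.129·5.38) / 130.3 = 0.06425 mg/L.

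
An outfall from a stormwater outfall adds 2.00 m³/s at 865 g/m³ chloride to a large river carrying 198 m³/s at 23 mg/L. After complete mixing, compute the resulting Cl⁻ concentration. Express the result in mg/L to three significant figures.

Flow-weighted mixing gives C = (2·865 + 198·23) / (2 + 198) = 6284/200 = 31.42 mg/L.

31.4 mg/L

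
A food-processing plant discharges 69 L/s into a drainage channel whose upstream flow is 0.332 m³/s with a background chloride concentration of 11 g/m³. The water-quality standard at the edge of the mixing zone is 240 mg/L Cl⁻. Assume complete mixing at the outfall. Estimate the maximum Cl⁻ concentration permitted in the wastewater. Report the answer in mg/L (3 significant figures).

1340 mg/L

69 L/s = 0.069 m³/s.
Mass balance: 240·0.401 = 0.069·Cₑ + 0.332·11.
Cₑ = (96.24 − 3.652) / 0.069 = 1342 mg/L.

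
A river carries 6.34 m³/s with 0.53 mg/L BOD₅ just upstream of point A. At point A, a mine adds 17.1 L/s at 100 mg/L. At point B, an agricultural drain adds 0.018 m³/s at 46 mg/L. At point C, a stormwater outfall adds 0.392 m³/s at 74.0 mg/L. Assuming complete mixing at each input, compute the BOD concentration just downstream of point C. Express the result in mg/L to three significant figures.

5.16 mg/L

17.1 L/s = 0.0171 m³/s.
After input A: C = (6.34·0.53 + 0.0171·100) / 6.357 = 0.7976 mg/L.
After input B: C = (6.357·0.7976 + 0.018·46) / 6.375 = 0.9252 mg/L.
After input C: C = (6.375·0.9252 + 0.392·74) / 6.767 = 5.158 mg/L.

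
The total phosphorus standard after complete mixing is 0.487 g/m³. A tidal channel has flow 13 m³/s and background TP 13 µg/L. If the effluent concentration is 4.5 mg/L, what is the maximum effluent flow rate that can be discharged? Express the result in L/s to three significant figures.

1540 L/s

13 µg/L = 0.013 mg/L.
Mass balance at complete mixing: C_std·(Q_w + Q_r) = Q_w·C_e + Q_r·C_b.
Rearranging, Q_w = Q_r·(C_std − C_b)/(C_e − C_std) = 13·(0.487 − 0.013) / (4.5 − 0.487) = 1.536 m³/s.
= 1536 L/s.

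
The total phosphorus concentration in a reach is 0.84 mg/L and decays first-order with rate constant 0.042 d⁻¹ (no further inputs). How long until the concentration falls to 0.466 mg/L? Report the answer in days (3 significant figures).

14.0 d

t = ln(C₀/C)/k = ln(0.84/0.466)/0.042 = 0.5892/0.042 = 14.03 d.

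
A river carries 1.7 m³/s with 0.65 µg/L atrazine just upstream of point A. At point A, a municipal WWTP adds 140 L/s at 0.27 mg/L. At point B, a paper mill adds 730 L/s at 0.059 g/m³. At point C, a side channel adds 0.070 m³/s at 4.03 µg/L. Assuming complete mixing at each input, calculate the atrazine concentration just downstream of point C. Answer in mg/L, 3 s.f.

0.65 µg/L = 0.00065 mg/L.
140 L/s = 0.14 m³/s.
After input A: C = (1.7·0.00065 + 0.14·0.27) / 1.84 = 0.02114 mg/L.
730 L/s = 0.73 m³/s.
After input B: C = (1.84·0.02114 + 0.73·0.059) / 2.57 = 0.0319 mg/L.
4.03 µg/L = 0.00403 mg/L.
After input C: C = (2.57·0.0319 + 0.07·0.00403) / 2.64 = 0.03116 mg/L.

0.0312 mg/L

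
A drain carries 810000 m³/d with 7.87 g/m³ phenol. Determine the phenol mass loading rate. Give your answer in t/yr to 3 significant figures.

2330 t/yr

810000 m³/d = 9.375 m³/s.
Mass flux = Q·C = 9.375 m³/s × 7.87 g/m³ = 73.78 g/s.
= 73.78 g/s × 31.56 = 2328 t/yr.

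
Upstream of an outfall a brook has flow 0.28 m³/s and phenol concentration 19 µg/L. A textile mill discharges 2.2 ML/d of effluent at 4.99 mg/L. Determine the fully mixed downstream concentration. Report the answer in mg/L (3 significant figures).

0.433 mg/L

2.2 ML/d = 0.02546 m³/s.
19 µg/L = 0.019 mg/L.
Conservation of mass across the mixing zone: C = (0.02546·4.99 + 0.28·0.019) / (0.02546 + 0.28) = 0.1324/0.3055 = 0.4334 mg/L.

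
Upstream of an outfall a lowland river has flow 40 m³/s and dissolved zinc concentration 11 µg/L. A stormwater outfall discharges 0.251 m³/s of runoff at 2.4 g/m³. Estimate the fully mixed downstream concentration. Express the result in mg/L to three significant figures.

11 µg/L = 0.011 mg/L.
By mass balance at complete mixing, C = (0.251·2.4 + 40·0.011) / (0.251 + 40) = 1.042/40.25 = 0.0259 mg/L.

0.0259 mg/L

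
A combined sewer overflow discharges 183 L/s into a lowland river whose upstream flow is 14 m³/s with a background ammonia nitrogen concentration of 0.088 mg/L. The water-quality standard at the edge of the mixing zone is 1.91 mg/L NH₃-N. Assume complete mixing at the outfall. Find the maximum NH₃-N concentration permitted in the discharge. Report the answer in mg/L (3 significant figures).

141 mg/L

183 L/s = 0.183 m³/s.
Mass balance: 1.91·14.18 = 0.183·Cₑ + 14·0.088.
Cₑ = (27.09 − 1.232) / 0.183 = 141.3 mg/L.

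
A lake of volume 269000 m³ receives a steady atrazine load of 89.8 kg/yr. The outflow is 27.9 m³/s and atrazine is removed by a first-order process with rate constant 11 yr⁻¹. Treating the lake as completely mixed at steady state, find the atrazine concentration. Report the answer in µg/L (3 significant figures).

Outflow Q = 27.9 m³/s × 3.156e+07 s/yr = 8.805e+08 m³/yr.
Steady-state CSTR mass balance: W = Q·C + k·V·C, so C = W/(Q + kV).
Q + kV = 8.805e+08 + 11·269000 = 8.834e+08 m³/yr.
C = 89.8/8.834e+08 = 1.017e-07 kg/m³ = 0.0001017 mg/L = 0.1017 µg/L.

0.102 µg/L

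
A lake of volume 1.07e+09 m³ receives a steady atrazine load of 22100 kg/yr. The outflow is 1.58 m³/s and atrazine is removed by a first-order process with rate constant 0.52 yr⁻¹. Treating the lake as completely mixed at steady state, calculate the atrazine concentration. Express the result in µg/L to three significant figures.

Outflow Q = 1.58 m³/s × 3.156e+07 s/yr = 4.986e+07 m³/yr.
Steady-state CSTR mass balance: W = Q·C + k·V·C, so C = W/(Q + kV).
Q + kV = 4.986e+07 + 0.52·1.07e+09 = 6.063e+08 m³/yr.
C = 22100/6.063e+08 = 3.645e-05 kg/m³ = 0.03645 mg/L = 36.45 µg/L.

36.5 µg/L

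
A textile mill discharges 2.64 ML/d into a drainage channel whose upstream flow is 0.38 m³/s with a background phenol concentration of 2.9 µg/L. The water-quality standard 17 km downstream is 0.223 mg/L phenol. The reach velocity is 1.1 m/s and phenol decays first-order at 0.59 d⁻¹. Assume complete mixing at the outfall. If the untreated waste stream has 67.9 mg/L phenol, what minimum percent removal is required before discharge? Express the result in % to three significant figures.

2.64 ML/d = 0.03056 m³/s.
2.9 µg/L = 0.0029 mg/L.
Travel time to the compliance point: t = 1.7e+04/1.1 = 1.545e+04 s = 0.1789 d; decay factor exp(−0.59·0.1789) = 0.8998.
So the concentration just after mixing may be at most 0.223/0.8998 = 0.2478 mg/L.
Mass balance: 0.2478·0.4106 = 0.03056·Cₑ + 0.38·0.0029.
Cₑ = (0.1017 − 0.001102) / 0.03056 = 3.294 mg/L.
Required removal = 1 − 3.294/67.9 = 95.15 %.

95.1 %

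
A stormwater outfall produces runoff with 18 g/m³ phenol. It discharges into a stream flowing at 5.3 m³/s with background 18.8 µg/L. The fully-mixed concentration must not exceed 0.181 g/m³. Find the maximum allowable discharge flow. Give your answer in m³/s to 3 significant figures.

0.0482 m³/s

18.8 µg/L = 0.0188 mg/L.
Mass balance at complete mixing: C_std·(Q_w + Q_r) = Q_w·C_e + Q_r·C_b.
Rearranging, Q_w = Q_r·(C_std − C_b)/(C_e − C_std) = 5.3·(0.181 − 0.0188) / (18 − 0.181) = 0.04824 m³/s.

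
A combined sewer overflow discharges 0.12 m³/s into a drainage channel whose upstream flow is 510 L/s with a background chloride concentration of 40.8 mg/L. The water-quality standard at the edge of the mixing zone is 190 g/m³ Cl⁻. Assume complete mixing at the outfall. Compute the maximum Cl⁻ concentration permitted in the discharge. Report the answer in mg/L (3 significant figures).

824 mg/L

510 L/s = 0.51 m³/s.
Mass balance: 190·0.63 = 0.12·Cₑ + 0.51·40.8.
Cₑ = (119.7 − 20.81) / 0.12 = 824.1 mg/L.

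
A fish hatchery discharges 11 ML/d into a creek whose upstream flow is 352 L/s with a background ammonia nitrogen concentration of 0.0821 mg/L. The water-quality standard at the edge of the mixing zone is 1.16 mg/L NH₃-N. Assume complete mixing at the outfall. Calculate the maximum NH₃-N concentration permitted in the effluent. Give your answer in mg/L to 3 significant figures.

4.14 mg/L

11 ML/d = 0.1273 m³/s.
352 L/s = 0.352 m³/s.
Mass balance: 1.16·0.4793 = 0.1273·Cₑ + 0.352·0.0821.
Cₑ = (0.556 − 0.0289) / 0.1273 = 4.14 mg/L.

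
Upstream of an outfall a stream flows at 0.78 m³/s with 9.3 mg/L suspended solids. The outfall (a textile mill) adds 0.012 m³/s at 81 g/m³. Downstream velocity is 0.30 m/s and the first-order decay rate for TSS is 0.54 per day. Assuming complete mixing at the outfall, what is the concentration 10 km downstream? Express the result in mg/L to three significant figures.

After complete mixing, C₀ = (0.012·81 + 0.78·9.3) / 0.792 = 10.39 mg/L.
Travel time t = 1e+04 m / 0.30 m/s = 3.333e+04 s = 0.3858 d.
C = 10.39·exp(−0.54·0.3858) = 10.39·0.8119 = 8.433 mg/L.

8.43 mg/L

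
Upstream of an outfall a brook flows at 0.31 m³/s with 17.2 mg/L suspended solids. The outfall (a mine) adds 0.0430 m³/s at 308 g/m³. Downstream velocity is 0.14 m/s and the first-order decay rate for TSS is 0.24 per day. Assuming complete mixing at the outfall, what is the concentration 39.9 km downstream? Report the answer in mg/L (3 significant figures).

23.8 mg/L

After complete mixing, C₀ = (0.043·308 + 0.31·17.2) / 0.353 = 52.62 mg/L.
Travel time t = 3.99e+04 m / 0.14 m/s = 2.85e+05 s = 3.299 d.
C = 52.62·exp(−0.24·3.299) = 52.62·0.4531 = 23.84 mg/L.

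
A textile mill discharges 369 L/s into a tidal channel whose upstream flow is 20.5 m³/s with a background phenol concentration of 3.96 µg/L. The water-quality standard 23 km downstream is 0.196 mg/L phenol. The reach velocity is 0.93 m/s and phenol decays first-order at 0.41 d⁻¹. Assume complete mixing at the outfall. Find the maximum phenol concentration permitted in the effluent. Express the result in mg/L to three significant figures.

369 L/s = 0.369 m³/s.
3.96 µg/L = 0.00396 mg/L.
Travel time to the compliance point: t = 2.3e+04/0.93 = 2.473e+04 s = 0.2862 d; decay factor exp(−0.41·0.2862) = 0.8893.
So the concentration just after mixing may be at most 0.196/0.8893 = 0.2204 mg/L.
Mass balance: 0.2204·20.87 = 0.369·Cₑ + 20.5·0.00396.
Cₑ = (4.6 − 0.08118) / 0.369 = 12.25 mg/L.

12.2 mg/L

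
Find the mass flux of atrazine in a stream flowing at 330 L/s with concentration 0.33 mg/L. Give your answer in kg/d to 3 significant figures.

9.41 kg/d

330 L/s = 0.33 m³/s.
Mass flux = Q·C = 0.33 m³/s × 0.33 g/m³ = 0.1089 g/s.
= 0.1089 g/s × 86.4 = 9.409 kg/d.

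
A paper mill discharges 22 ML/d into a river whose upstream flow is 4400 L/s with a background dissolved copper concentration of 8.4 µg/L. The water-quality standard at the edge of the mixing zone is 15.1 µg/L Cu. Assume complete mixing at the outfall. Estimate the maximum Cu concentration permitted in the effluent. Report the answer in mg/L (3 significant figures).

22 ML/d = 0.2546 m³/s.
4400 L/s = 4.4 m³/s.
8.4 µg/L = 0.0084 mg/L.
15.1 µg/L = 0.0151 mg/L.
Mass balance: 0.0151·4.655 = 0.2546·Cₑ + 4.4·0.0084.
Cₑ = (0.07028 − 0.03696) / 0.2546 = 0.1309 mg/L.

0.131 mg/L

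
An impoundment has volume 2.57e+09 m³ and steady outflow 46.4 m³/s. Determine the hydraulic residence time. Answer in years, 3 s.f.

1.76 yr

Q = 46.4 m³/s × 3.156e+07 s/yr = 1.464e+09 m³/yr.
Hydraulic residence time τ = V/Q = 2.57e+09/1.464e+09 = 1.755 yr.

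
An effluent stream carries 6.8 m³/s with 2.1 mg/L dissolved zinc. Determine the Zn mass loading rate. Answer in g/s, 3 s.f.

14.3 g/s

Mass flux = Q·C = 6.8 m³/s × 2.1 g/m³ = 14.28 g/s.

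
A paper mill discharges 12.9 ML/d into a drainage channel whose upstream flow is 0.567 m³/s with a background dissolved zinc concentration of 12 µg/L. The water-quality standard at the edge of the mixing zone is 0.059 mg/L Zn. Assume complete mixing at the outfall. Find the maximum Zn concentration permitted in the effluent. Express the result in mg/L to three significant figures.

12.9 ML/d = 0.1493 m³/s.
12 µg/L = 0.012 mg/L.
Mass balance: 0.059·0.7163 = 0.1493·Cₑ + 0.567·0.012.
Cₑ = (0.04226 − 0.006804) / 0.1493 = 0.2375 mg/L.

0.237 mg/L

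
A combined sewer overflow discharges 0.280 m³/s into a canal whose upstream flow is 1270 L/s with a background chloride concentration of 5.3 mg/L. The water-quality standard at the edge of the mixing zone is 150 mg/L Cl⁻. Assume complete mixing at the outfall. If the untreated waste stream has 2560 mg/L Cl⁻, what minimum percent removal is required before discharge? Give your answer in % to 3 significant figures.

68.5 %

1270 L/s = 1.27 m³/s.
Mass balance: 150·1.55 = 0.28·Cₑ + 1.27·5.3.
Cₑ = (232.5 − 6.731) / 0.28 = 806.3 mg/L.
Required removal = 1 − 806.3/2560 = 68.5 %.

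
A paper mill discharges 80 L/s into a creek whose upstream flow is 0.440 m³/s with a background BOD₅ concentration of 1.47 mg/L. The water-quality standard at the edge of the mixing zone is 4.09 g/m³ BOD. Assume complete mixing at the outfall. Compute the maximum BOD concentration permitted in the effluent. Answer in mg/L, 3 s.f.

80 L/s = 0.08 m³/s.
Mass balance: 4.09·0.52 = 0.08·Cₑ + 0.44·1.47.
Cₑ = (2.127 − 0.6468) / 0.08 = 18.5 mg/L.

18.5 mg/L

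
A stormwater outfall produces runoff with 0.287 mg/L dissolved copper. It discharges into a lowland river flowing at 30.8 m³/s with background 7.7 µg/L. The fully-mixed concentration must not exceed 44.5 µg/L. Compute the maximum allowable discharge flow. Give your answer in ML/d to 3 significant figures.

7.7 µg/L = 0.0077 mg/L.
44.5 µg/L = 0.0445 mg/L.
Mass balance at complete mixing: C_std·(Q_w + Q_r) = Q_w·C_e + Q_r·C_b.
Rearranging, Q_w = Q_r·(C_std − C_b)/(C_e − C_std) = 30.8·(0.0445 − 0.0077) / (0.287 − 0.0445) = 4.674 m³/s.
= 403.8 ML/d.

404 ML/d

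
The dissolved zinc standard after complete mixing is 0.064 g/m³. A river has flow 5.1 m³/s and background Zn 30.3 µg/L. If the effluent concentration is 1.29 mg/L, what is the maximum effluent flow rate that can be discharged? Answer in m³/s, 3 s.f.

0.140 m³/s

30.3 µg/L = 0.0303 mg/L.
Mass balance at complete mixing: C_std·(Q_w + Q_r) = Q_w·C_e + Q_r·C_b.
Rearranging, Q_w = Q_r·(C_std − C_b)/(C_e − C_std) = 5.1·(0.064 − 0.0303) / (1.29 − 0.064) = 0.1402 m³/s.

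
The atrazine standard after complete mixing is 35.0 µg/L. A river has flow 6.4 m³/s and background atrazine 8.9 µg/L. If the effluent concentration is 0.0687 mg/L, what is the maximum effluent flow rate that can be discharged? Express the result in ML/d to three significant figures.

428 ML/d

8.9 µg/L = 0.0089 mg/L.
35.0 µg/L = 0.035 mg/L.
Mass balance at complete mixing: C_std·(Q_w + Q_r) = Q_w·C_e + Q_r·C_b.
Rearranging, Q_w = Q_r·(C_std − C_b)/(C_e − C_std) = 6.4·(0.035 − 0.0089) / (0.0687 − 0.035) = 4.957 m³/s.
= 428.3 ML/d.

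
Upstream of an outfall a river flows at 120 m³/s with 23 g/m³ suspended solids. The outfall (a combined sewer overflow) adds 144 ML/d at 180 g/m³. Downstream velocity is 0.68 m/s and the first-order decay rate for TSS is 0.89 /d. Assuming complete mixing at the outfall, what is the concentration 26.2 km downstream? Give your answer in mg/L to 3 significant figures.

144 ML/d = 1.667 m³/s.
After complete mixing, C₀ = (1.667·180 + 120·23) / 121.7 = 25.15 mg/L.
Travel time t = 2.62e+04 m / 0.68 m/s = 3.853e+04 s = 0.4459 d.
C = 25.15·exp(−0.89·0.4459) = 25.15·0.6724 = 16.91 mg/L.

16.9 mg/L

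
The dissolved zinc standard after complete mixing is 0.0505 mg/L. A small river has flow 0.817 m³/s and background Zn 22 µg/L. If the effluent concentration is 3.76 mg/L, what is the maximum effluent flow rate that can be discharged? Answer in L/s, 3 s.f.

6.28 L/s

22 µg/L = 0.022 mg/L.
Mass balance at complete mixing: C_std·(Q_w + Q_r) = Q_w·C_e + Q_r·C_b.
Rearranging, Q_w = Q_r·(C_std − C_b)/(C_e − C_std) = 0.817·(0.0505 − 0.022) / (3.76 − 0.0505) = 0.006277 m³/s.
= 6.277 L/s.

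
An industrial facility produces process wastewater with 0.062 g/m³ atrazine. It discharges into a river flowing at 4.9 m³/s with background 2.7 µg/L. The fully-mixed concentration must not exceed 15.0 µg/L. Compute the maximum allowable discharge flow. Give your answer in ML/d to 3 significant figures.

111 ML/d

2.7 µg/L = 0.0027 mg/L.
15.0 µg/L = 0.015 mg/L.
Mass balance at complete mixing: C_std·(Q_w + Q_r) = Q_w·C_e + Q_r·C_b.
Rearranging, Q_w = Q_r·(C_std − C_b)/(C_e − C_std) = 4.9·(0.015 − 0.0027) / (0.062 − 0.015) = 1.282 m³/s.
= 110.8 ML/d.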